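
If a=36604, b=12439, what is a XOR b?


36604 ^ 12439 = 48747

48747


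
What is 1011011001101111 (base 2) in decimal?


1011011001101111 in decimal = 46703

46703


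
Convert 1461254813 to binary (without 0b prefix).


1461254813 = 1010111000110001111101010011101 in binary

1010111000110001111101010011101


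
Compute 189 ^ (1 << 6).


189 ^ (1 << 6) = 189 ^ 64 = 253

253


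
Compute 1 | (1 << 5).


1 | (1 << 5) = 1 | 32 = 33

33


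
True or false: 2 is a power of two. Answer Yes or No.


0b10. Only one bit set => Yes

Yes


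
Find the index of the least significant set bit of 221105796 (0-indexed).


0b1101001011011100111010000100. Lowest set bit at position 2

2


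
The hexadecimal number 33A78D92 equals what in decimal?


33A78D92 hex = 866618770 decimal

866618770


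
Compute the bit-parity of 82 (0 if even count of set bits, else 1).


0b1010010 has 3 ones => parity 1

1


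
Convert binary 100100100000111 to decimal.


100100100000111 in decimal = 18695

18695


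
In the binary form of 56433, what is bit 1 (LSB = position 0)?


0b1101110001110001, position 1 = 0

0


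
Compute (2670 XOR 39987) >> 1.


Step 1: 2670 ^ 39987 = 38493
Step 2: 38493 >> 1 = 19246

19246


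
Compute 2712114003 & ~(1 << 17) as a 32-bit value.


2712114003 & ~(1 << 17) = 2711982931

2711982931


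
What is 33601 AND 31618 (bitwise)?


0b1000001101000001 & 0b111101110000010 = 0b1100000000 = 768

768


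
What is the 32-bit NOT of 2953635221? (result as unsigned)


~0b10110000000011001110010110010101 = 0b1001111111100110001101001101010 = 1341332074 (32-bit unsigned)

1341332074


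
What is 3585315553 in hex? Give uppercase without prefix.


3585315553 = D5B392E1 hex

D5B392E1


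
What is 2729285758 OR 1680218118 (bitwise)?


0b10100010101011011001100001111110 | 0b1100100001001100001100000000110 = 0b11100110101011111001100001111110 = 3870267518

3870267518


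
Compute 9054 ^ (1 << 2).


9054 ^ (1 << 2) = 9054 ^ 4 = 9050

9050


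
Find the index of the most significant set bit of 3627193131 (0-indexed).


0b11011000001100101001001100101011. Highest set bit at position 31

31


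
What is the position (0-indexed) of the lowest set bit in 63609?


0b1111100001111001. Lowest set bit at position 0

0


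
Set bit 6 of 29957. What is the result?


29957 | (1 << 6) = 29957 | 64 = 30021

30021


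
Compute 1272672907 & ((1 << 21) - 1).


1272672907 & 2097151 = 1798795

1798795


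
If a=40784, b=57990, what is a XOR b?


40784 ^ 57990 = 32214

32214


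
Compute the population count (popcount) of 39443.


0b1001101000010011 has 7 set bits

7


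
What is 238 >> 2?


0b11101110 >> 2 = 0b111011 = 59

59


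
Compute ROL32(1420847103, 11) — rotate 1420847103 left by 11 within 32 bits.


Rotate 0b1010100101100000110011111111111 left by 11 (32-bit) = 0b10000011001111111111101010100101 = 2202008229

2202008229


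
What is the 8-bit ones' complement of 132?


132 ^ 255 = 123

123


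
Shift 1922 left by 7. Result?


0b11110000010 << 7 = 0b111100000100000000 = 246016

246016


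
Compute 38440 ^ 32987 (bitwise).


0b1001011000101000 ^ 0b1000000011011011 = 0b1011011110011 = 5875

5875


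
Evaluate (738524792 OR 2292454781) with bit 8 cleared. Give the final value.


Step 1: 738524792 | 2292454781 = 2896494461
Step 2: 2896494461 & ~(1 << 8) = 2896494205

2896494205


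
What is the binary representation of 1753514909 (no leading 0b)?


1753514909 = 1101000100001001000001110011101 in binary

1101000100001001000001110011101


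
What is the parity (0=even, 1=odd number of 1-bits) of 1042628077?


0b111110001001010011110111101101 has 19 ones => parity 1

1


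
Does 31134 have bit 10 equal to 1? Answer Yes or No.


0b111100110011110, bit 10 = 0. No

No


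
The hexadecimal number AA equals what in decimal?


AA hex = 170 decimal

170


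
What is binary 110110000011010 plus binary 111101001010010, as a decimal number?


110110000011010 + 111101001010010 = 1110011001101100 = 58988

58988


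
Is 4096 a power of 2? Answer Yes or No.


0b1000000000000. Only one bit set => Yes

Yes


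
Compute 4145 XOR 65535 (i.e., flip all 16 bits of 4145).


4145 ^ 65535 = 61390

61390


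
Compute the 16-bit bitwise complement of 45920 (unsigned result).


~0b1011001101100000 = 0b100110010011111 = 19615 (16-bit unsigned)

19615


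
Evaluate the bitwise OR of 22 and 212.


0b10110 | 0b11010100 = 0b11010110 = 214

214


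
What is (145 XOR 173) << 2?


Step 1: 145 ^ 173 = 60
Step 2: 60 << 2 = 240

240


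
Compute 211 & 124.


0b11010011 & 0b1111100 = 0b1010000 = 80

80


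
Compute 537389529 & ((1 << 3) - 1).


537389529 & 7 = 1

1


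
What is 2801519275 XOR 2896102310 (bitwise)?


0b10100110111110111100101010101011 ^ 0b10101100100111110000001110100110 = 0b1010011001001100100100001101 = 174377229

174377229


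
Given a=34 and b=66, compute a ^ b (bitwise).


34 ^ 66 = 96

96


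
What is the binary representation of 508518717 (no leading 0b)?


508518717 = 11110010011110110000100111101 in binary

11110010011110110000100111101


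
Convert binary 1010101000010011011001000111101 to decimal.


1010101000010011011001000111101 in decimal = 1426698813

1426698813


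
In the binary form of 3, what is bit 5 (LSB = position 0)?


0b11, position 5 = 0

0


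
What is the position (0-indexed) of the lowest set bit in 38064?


0b1001010010110000. Lowest set bit at position 4

4


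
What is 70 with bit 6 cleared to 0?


70 & ~(1 << 6) = 6

6


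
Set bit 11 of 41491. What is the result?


41491 | (1 << 11) = 41491 | 2048 = 43539

43539


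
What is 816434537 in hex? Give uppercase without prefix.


816434537 = 30A9CD69 hex

30A9CD69


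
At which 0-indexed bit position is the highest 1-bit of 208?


0b11010000. Highest set bit at position 7

7


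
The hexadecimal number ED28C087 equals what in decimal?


ED28C087 hex = 3978870919 decimal

3978870919


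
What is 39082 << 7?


0b1001100010101010 << 7 = 0b10011000101010100000000 = 5002496

5002496


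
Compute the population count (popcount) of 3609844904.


0b11010111001010011101110010101000 has 17 set bits

17


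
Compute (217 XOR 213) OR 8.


Step 1: 217 ^ 213 = 12
Step 2: 12 | 8 = 12

12


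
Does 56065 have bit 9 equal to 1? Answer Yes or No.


0b1101101100000001, bit 9 = 1. Yes

Yes


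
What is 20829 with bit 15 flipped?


20829 ^ (1 << 15) = 20829 ^ 32768 = 53597

53597


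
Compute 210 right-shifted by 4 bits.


0b11010010 >> 4 = 0b1101 = 13

13


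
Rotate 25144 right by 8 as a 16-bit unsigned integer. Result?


Rotate 0b110001000111000 right by 8 (16-bit) = 0b11100001100010 = 14434

14434


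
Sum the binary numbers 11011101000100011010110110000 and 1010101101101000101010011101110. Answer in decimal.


11011101000100011010110110000 + 1010101101101000101010011101110 = 1110001010101101000101010011110 = 1901496990

1901496990


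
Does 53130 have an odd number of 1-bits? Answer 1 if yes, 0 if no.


0b1100111110001010 has 9 ones => parity 1

1


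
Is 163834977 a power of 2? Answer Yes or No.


0b1001110000111110110001100001. Multiple bits set => No

No


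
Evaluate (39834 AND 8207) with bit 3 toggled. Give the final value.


Step 1: 39834 & 8207 = 10
Step 2: 10 ^ (1 << 3) = 10 ^ 8 = 2

2


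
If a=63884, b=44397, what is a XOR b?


63884 ^ 44397 = 21729

21729


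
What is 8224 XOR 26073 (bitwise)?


0b10000000100000 ^ 0b110010111011001 = 0b100010111111001 = 17913

17913


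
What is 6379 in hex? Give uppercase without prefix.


6379 = 18EB hex

18EB


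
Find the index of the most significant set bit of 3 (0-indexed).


0b11. Highest set bit at position 1

1


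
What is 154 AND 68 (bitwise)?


0b10011010 & 0b1000100 = 0b0 = 0

0


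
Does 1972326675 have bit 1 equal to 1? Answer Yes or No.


0b1110101100011110101000100010011, bit 1 = 1. Yes

Yes


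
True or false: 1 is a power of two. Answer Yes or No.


0b1. Only one bit set => Yes

Yes


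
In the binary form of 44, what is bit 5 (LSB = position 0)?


0b101100, position 5 = 1

1


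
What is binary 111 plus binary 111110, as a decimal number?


111 + 111110 = 1000101 = 69

69


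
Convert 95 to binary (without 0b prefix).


95 = 1011111 in binary

1011111


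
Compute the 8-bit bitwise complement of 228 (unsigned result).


~0b11100100 = 0b11011 = 27 (8-bit unsigned)

27


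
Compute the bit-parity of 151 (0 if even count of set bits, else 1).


0b10010111 has 5 ones => parity 1

1


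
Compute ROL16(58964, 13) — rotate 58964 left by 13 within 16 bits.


Rotate 0b1110011001010100 left by 13 (16-bit) = 0b1001110011001010 = 40138

40138


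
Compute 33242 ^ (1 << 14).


33242 ^ (1 << 14) = 33242 ^ 16384 = 49626

49626


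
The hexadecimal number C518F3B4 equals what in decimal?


C518F3B4 hex = 3306746804 decimal

3306746804


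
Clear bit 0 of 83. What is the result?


83 & ~(1 << 0) = 82

82


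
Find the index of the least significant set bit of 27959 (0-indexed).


0b110110100110111. Lowest set bit at position 0

0


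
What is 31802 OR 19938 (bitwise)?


0b111110000111010 | 0b100110111100010 = 0b111110111111010 = 32250

32250


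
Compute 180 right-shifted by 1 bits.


0b10110100 >> 1 = 0b1011010 = 90

90


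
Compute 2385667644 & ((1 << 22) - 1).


2385667644 & 4194303 = 3302972

3302972


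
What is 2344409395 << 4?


0b10001011101111001101100100110011 << 4 = 0b100010111011110011011001001100110000 = 37510550320

37510550320


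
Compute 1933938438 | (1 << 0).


1933938438 | (1 << 0) = 1933938438 | 1 = 1933938439

1933938439


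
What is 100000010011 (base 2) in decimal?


100000010011 in decimal = 2067

2067


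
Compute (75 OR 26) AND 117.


Step 1: 75 | 26 = 91
Step 2: 91 & 117 = 81

81


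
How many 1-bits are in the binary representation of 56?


0b111000 has 3 set bits

3


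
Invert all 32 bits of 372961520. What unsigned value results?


372961520 ^ 4294967295 = 3922005775

3922005775


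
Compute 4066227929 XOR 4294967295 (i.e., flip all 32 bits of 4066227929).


4066227929 ^ 4294967295 = 228739366

228739366


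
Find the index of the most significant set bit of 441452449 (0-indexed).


0b11010010100000000011110100001. Highest set bit at position 28

28


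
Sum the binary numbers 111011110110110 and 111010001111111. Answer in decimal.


111011110110110 + 111010001111111 = 1110110000110101 = 60469

60469


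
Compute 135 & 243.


0b10000111 & 0b11110011 = 0b10000011 = 131

131


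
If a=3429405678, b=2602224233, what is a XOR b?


3429405678 ^ 2602224233 = 1467111815

1467111815


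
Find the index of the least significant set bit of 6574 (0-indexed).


0b1100110101110. Lowest set bit at position 1

1


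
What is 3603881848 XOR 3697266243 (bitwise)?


0b11010110110011101101111101111000 ^ 0b11011100010111111100111001000011 = 0b1010100100010001000100111011 = 177279291

177279291


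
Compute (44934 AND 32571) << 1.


Step 1: 44934 & 32571 = 12034
Step 2: 12034 << 1 = 24068

24068


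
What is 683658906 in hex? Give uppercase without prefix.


683658906 = 28BFCE9A hex

28BFCE9A


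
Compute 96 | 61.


0b1100000 | 0b111101 = 0b1111101 = 125

125


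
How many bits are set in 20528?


0b101000000110000 has 4 set bits

4


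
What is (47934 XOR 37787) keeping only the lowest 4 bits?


Step 1: 47934 ^ 37787 = 10405
Step 2: 10405 & 15 = 5

5


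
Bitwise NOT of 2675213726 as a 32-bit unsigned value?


~0b10011111011101001000010110011110 = 0b1100000100010110111101001100001 = 1619753569 (32-bit unsigned)

1619753569


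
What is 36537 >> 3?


0b1000111010111001 >> 3 = 0b1000111010111 = 4567

4567


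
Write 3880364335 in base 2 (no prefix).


3880364335 = 11100111010010011010100100101111 in binary

11100111010010011010100100101111


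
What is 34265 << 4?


0b1000010111011001 << 4 = 0b10000101110110010000 = 548240

548240


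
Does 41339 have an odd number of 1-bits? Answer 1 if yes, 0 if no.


0b1010000101111011 has 9 ones => parity 1

1


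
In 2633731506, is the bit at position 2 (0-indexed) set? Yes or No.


0b10011100111110111000110110110010, bit 2 = 0. No

No


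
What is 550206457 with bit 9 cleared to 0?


550206457 & ~(1 << 9) = 550205945

550205945


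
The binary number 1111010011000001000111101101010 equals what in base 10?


1111010011000001000111101101010 in decimal = 2053148522

2053148522


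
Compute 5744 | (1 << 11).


5744 | (1 << 11) = 5744 | 2048 = 7792

7792


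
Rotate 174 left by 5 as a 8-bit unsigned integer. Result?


Rotate 0b10101110 left by 5 (8-bit) = 0b11010101 = 213

213


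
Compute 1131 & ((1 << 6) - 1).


1131 & 63 = 43

43


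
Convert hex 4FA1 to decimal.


4FA1 hex = 20385 decimal

20385


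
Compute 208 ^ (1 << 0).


208 ^ (1 << 0) = 208 ^ 1 = 209

209


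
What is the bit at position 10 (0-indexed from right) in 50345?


0b1100010010101001, position 10 = 1

1


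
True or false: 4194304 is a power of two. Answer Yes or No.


0b10000000000000000000000. Only one bit set => Yes

Yes


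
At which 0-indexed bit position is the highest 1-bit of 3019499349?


0b10110011111110011110011101010101. Highest set bit at position 31

31


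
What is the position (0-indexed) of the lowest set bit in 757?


0b1011110101. Lowest set bit at position 0

0


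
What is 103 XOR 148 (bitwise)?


0b1100111 ^ 0b10010100 = 0b11110011 = 243

243


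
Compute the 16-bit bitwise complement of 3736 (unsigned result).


~0b111010011000 = 0b1111000101100111 = 61799 (16-bit unsigned)

61799


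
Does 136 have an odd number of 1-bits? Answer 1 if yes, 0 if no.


0b10001000 has 2 ones => parity 0

0


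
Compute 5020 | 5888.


0b1001110011100 | 0b1011100000000 = 0b1011110011100 = 6044

6044


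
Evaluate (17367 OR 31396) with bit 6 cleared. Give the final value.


Step 1: 17367 | 31396 = 31735
Step 2: 31735 & ~(1 << 6) = 31671

31671


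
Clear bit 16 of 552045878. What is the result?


552045878 & ~(1 << 16) = 551980342

551980342


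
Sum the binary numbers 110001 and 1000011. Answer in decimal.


110001 + 1000011 = 1110100 = 116

116


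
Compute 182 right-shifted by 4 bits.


0b10110110 >> 4 = 0b1011 = 11

11


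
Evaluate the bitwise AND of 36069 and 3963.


0b1000110011100101 & 0b111101111011 = 0b110001100001 = 3169

3169


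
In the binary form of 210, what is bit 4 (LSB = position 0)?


0b11010010, position 4 = 1

1


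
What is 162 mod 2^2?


162 & 3 = 2

2


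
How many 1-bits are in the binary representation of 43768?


0b1010101011111000 has 9 set bits

9


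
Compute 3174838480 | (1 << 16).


3174838480 | (1 << 16) = 3174838480 | 65536 = 3174904016

3174904016


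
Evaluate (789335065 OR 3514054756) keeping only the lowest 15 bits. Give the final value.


Step 1: 789335065 | 3514054756 = 4286348413
Step 2: 4286348413 & 32767 = 31869

31869


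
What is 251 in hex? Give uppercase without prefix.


251 = FB hex

FB


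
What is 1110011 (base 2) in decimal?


1110011 in decimal = 115

115


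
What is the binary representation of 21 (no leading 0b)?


21 = 10101 in binary

10101


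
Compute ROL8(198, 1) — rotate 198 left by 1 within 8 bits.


Rotate 0b11000110 left by 1 (8-bit) = 0b10001101 = 141

141


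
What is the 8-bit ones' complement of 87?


87 ^ 255 = 168

168


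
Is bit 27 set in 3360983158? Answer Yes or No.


0b11001000010101001000100001110110, bit 27 = 1. Yes

Yes


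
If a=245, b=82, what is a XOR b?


245 ^ 82 = 167

167


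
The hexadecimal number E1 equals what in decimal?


E1 hex = 225 decimal

225


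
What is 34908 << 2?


0b1000100001011100 << 2 = 0b100010000101110000 = 139632

139632


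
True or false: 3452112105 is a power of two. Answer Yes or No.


0b11001101110000110000110011101001. Multiple bits set => No

No


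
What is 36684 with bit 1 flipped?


36684 ^ (1 << 1) = 36684 ^ 2 = 36686

36686


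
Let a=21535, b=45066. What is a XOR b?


21535 ^ 45066 = 58389

58389


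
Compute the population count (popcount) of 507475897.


0b11110001111110111011110111001 has 21 set bits

21


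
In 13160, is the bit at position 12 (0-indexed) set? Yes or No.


0b11001101101000, bit 12 = 1. Yes

Yes


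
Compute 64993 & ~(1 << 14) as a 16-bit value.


64993 & ~(1 << 14) = 48609

48609


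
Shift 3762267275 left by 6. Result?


0b11100000001111111010010010001011 << 6 = 0b11100000001111111010010010001011000000 = 240785105600

240785105600


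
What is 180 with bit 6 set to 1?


180 | (1 << 6) = 180 | 64 = 244

244


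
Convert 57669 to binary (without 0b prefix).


57669 = 1110000101000101 in binary

1110000101000101


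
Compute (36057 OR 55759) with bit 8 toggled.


Step 1: 36057 | 55759 = 56799
Step 2: 56799 ^ (1 << 8) = 56799 ^ 256 = 56543

56543


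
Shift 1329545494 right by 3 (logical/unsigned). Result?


0b1001111001111110100000100010110 >> 3 = 0b1001111001111110100000100010 = 166193186

166193186


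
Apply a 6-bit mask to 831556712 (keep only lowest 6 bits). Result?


831556712 & 63 = 40

40


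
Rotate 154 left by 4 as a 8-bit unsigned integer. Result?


Rotate 0b10011010 left by 4 (8-bit) = 0b10101001 = 169

169


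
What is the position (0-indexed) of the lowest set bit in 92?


0b1011100. Lowest set bit at position 2

2


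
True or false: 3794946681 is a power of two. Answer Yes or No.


0b11100010001100100100101001111001. Multiple bits set => No

No


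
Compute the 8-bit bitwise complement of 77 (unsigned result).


~0b1001101 = 0b10110010 = 178 (8-bit unsigned)

178


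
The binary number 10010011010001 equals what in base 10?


10010011010001 in decimal = 9425

9425


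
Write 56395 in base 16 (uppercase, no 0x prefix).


56395 = DC4B hex

DC4B


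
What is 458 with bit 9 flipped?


458 ^ (1 << 9) = 458 ^ 512 = 970

970


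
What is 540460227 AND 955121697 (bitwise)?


0b100000001101101100010011000011 & 0b111000111011100000000000100001 = 0b100000001001100000000000000001 = 539361281

539361281


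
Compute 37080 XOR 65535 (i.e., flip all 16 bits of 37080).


37080 ^ 65535 = 28455

28455


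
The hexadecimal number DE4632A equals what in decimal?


DE4632A hex = 233071402 decimal

233071402


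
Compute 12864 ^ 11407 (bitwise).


0b11001001000000 ^ 0b10110010001111 = 0b1111011001111 = 7887

7887


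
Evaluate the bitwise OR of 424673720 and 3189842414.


0b11001010100000000000110111000 | 0b10111110001000010010000111101110 = 0b10111111011100010010000111111110 = 3211862526

3211862526


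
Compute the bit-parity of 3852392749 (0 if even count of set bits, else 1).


0b11100101100111101101100100101101 has 19 ones => parity 1

1


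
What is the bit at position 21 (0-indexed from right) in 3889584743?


0b11100111110101100101101001100111, position 21 = 0

0


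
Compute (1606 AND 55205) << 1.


Step 1: 1606 & 55205 = 1540
Step 2: 1540 << 1 = 3080

3080


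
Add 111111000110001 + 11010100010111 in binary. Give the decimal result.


111111000110001 + 11010100010111 = 1011001101001000 = 45896

45896


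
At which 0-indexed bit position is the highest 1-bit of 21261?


0b101001100001101. Highest set bit at position 14

14


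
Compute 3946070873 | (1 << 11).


3946070873 | (1 << 11) = 3946070873 | 2048 = 3946072921

3946072921


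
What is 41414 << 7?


0b1010000111000110 << 7 = 0b10100001110001100000000 = 5300992

5300992


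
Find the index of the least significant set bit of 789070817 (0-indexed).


0b101111000010000100001111100001. Lowest set bit at position 0

0


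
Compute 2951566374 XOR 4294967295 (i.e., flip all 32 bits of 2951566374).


2951566374 ^ 4294967295 = 1343400921

1343400921


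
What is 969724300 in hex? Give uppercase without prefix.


969724300 = 39CCD18C hex

39CCD18C


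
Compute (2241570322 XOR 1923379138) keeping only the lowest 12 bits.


Step 1: 2241570322 ^ 1923379138 = 4148152784
Step 2: 4148152784 & 4095 = 2512

2512


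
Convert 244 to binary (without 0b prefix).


244 = 11110100 in binary

11110100


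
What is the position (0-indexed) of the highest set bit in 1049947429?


0b111110100101001110110100100101. Highest set bit at position 29

29


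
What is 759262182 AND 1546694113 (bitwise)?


0b101101010000010110101111100110 & 0b1011100001100001010110111100001 = 0b1100000000000010100111100000 = 201337312

201337312


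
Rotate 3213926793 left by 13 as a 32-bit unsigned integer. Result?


Rotate 0b10111111100100001010000110001001 left by 13 (32-bit) = 0b10100001100010011011111110010 = 338769906

338769906


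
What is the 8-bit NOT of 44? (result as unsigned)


~0b101100 = 0b11010011 = 211 (8-bit unsigned)

211


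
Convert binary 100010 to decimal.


100010 in decimal = 34

34


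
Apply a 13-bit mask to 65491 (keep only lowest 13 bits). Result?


65491 & 8191 = 8147

8147


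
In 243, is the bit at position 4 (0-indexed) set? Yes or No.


0b11110011, bit 4 = 1. Yes

Yes


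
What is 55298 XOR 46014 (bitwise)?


0b1101100000000010 ^ 0b1011001110111110 = 0b110101110111100 = 27580

27580


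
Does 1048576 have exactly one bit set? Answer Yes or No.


0b100000000000000000000. Only one bit set => Yes

Yes


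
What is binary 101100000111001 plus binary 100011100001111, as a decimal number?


101100000111001 + 100011100001111 = 1001111101001000 = 40776

40776


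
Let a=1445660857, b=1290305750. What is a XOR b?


1445660857 ^ 1290305750 = 449022063

449022063


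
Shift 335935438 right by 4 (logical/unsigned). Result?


0b10100000001011111011111001110 >> 4 = 0b1010000000101111101111100 = 20995964

20995964


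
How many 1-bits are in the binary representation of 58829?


0b1110010111001101 has 10 set bits

10


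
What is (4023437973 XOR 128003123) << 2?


Step 1: 4023437973 ^ 128003123 = 3899778726
Step 2: 3899778726 << 2 = 15599114904

15599114904


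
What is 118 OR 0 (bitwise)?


0b1110110 | 0b0 = 0b1110110 = 118

118


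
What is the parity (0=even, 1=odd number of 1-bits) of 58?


0b111010 has 4 ones => parity 0

0


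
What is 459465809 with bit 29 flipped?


459465809 ^ (1 << 29) = 459465809 ^ 536870912 = 996336721

996336721


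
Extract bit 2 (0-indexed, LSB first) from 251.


0b11111011, position 2 = 0

0


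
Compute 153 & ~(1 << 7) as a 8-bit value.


153 & ~(1 << 7) = 25

25


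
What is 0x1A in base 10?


1A hex = 26 decimal

26


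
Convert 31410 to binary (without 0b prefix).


31410 = 111101010110010 in binary

111101010110010


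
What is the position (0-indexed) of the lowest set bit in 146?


0b10010010. Lowest set bit at position 1

1


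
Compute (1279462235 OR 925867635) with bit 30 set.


Step 1: 1279462235 | 925867635 = 2138021755
Step 2: 2138021755 | (1 << 30) = 2138021755 | 1073741824 = 2138021755

2138021755


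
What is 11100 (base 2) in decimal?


11100 in decimal = 28

28


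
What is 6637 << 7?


0b1100111101101 << 7 = 0b11001111011010000000 = 849536

849536


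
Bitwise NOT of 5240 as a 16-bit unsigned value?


~0b1010001111000 = 0b1110101110000111 = 60295 (16-bit unsigned)

60295


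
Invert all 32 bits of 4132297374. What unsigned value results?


4132297374 ^ 4294967295 = 162669921

162669921


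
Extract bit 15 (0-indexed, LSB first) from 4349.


0b1000011111101, position 15 = 0

0


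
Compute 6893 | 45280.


0b1101011101101 | 0b1011000011100000 = 0b1011101011101101 = 47853

47853


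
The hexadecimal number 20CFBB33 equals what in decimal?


20CFBB33 hex = 550484787 decimal

550484787


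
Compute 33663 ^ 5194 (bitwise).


0b1000001101111111 ^ 0b1010001001010 = 0b1001011100110101 = 38709

38709


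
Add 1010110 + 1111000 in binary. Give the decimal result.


1010110 + 1111000 = 11001110 = 206

206


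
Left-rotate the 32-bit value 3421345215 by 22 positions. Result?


Rotate 0b11001011111011011001010110111111 left by 22 (32-bit) = 0b1101111111100101111101101100101 = 1878195045

1878195045


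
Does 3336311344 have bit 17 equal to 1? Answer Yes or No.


0b11000110110111000001001000110000, bit 17 = 0. No

No


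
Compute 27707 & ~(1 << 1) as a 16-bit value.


27707 & ~(1 << 1) = 27705

27705


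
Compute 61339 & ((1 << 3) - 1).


61339 & 7 = 3

3


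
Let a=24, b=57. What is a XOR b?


24 ^ 57 = 33

33


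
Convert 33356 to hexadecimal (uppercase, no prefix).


33356 = 824C hex

824C


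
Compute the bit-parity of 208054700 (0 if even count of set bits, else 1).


0b1100011001101010100110101100 has 14 ones => parity 0

0


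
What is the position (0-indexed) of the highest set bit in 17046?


0b100001010010110. Highest set bit at position 14

14


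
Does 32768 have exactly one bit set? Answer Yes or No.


0b1000000000000000. Only one bit set => Yes

Yes


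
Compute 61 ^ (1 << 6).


61 ^ (1 << 6) = 61 ^ 64 = 125

125


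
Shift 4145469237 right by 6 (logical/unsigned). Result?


0b11110111000101101101011100110101 >> 6 = 0b11110111000101101101011100 = 64772956

64772956


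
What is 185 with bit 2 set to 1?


185 | (1 << 2) = 185 | 4 = 189

189


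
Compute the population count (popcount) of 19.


0b10011 has 3 set bits

3


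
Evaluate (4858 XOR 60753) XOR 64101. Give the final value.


Step 1: 4858 ^ 60753 = 65451
Step 2: 65451 ^ 64101 = 1486

1486


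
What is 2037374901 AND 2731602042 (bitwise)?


0b1111001011011111101111110110101 & 0b10100010110100001111000001111010 = 0b100000010000001101000000110000 = 541118512

541118512


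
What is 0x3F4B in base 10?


3F4B hex = 16203 decimal

16203


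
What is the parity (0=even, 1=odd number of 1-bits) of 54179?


0b1101001110100011 has 9 ones => parity 1

1


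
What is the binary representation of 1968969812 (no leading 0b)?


1968969812 = 1110101010111000001100001010100 in binary

1110101010111000001100001010100


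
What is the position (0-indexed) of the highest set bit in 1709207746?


0b1100101111000000111000011000010. Highest set bit at position 30

30


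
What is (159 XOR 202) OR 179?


Step 1: 159 ^ 202 = 85
Step 2: 85 | 179 = 247

247


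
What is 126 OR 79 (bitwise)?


0b1111110 | 0b1001111 = 0b1111111 = 127

127


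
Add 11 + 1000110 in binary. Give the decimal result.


11 + 1000110 = 1001001 = 73

73


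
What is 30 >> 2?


0b11110 >> 2 = 0b111 = 7

7


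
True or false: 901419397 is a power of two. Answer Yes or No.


0b110101101110101001000110000101. Multiple bits set => No

No


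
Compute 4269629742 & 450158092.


0b11111110011111010110000100101110 & 0b11010110101001101111000001100 = 0b11010010101000100000000001100 = 441729036

441729036


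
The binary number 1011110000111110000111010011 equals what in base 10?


1011110000111110000111010011 in decimal = 197386707

197386707


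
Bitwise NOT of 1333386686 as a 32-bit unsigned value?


~0b1001111011110011101110110111110 = 0b10110000100001100010001001000001 = 2961580609 (32-bit unsigned)

2961580609


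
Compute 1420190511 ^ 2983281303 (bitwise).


0b1010100101001100110001100101111 ^ 0b10110001110100010100001010010111 = 0b11100101011101110010000110111000 = 3849789880

3849789880


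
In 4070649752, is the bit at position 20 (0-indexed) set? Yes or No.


0b11110010101000010010111110011000, bit 20 = 0. No

No


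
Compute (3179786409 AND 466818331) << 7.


Step 1: 3179786409 & 466818331 = 428019721
Step 2: 428019721 << 7 = 54786524288

54786524288


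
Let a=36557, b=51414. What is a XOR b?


36557 ^ 51414 = 17947

17947


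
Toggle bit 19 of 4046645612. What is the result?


4046645612 ^ (1 << 19) = 4046645612 ^ 524288 = 4047169900

4047169900


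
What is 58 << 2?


0b111010 << 2 = 0b11101000 = 232

232


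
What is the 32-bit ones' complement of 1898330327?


1898330327 ^ 4294967295 = 2396636968

2396636968


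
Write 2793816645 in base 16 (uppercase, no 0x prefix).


2793816645 = A6864245 hex

A6864245


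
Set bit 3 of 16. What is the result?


16 | (1 << 3) = 16 | 8 = 24

24


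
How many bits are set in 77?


0b1001101 has 4 set bits

4


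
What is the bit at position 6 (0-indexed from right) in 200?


0b11001000, position 6 = 1

1


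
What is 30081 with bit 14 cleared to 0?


30081 & ~(1 << 14) = 13697

13697


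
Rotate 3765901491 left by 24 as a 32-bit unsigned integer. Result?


Rotate 0b11100000011101110001100010110011 left by 24 (32-bit) = 0b10110011111000000111011100011000 = 3017832216

3017832216


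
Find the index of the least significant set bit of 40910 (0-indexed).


0b1001111111001110. Lowest set bit at position 1

1


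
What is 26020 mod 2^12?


26020 & 4095 = 1444

1444


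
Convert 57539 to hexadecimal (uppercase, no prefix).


57539 = E0C3 hex

E0C3


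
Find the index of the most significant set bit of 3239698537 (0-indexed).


0b11000001000110011110000001101001. Highest set bit at position 31

31


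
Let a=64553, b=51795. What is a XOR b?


64553 ^ 51795 = 13946

13946


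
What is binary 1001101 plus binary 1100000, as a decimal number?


1001101 + 1100000 = 10101101 = 173

173


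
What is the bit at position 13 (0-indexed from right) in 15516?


0b11110010011100, position 13 = 1

1


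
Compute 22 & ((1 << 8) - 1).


22 & 255 = 22

22


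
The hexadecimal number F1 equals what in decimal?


F1 hex = 241 decimal

241


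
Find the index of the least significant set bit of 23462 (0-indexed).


0b101101110100110. Lowest set bit at position 1

1


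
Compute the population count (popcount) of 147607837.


0b1000110011000101000100011101 has 12 set bits

12


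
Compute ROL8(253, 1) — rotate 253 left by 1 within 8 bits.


Rotate 0b11111101 left by 1 (8-bit) = 0b11111011 = 251

251


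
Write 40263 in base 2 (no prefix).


40263 = 1001110101000111 in binary

1001110101000111


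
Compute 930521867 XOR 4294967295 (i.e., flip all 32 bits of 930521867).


930521867 ^ 4294967295 = 3364445428

3364445428


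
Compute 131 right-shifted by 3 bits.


0b10000011 >> 3 = 0b10000 = 16

16


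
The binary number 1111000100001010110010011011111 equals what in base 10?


1111000100001010110010011011111 in decimal = 2022008031

2022008031


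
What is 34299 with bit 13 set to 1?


34299 | (1 << 13) = 34299 | 8192 = 42491

42491


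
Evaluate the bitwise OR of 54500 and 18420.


0b1101010011100100 | 0b100011111110100 = 0b1101011111110100 = 55284

55284


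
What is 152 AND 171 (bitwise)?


0b10011000 & 0b10101011 = 0b10001000 = 136

136


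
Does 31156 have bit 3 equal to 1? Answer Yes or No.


0b111100110110100, bit 3 = 0. No

No


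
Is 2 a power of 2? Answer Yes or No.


0b10. Only one bit set => Yes

Yes


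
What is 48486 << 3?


0b1011110101100110 << 3 = 0b1011110101100110000 = 387888

387888


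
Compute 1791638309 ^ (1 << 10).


1791638309 ^ (1 << 10) = 1791638309 ^ 1024 = 1791639333

1791639333


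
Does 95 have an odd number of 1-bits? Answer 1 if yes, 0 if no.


0b1011111 has 6 ones => parity 0

0


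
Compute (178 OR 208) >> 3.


Step 1: 178 | 208 = 242
Step 2: 242 >> 3 = 30

30


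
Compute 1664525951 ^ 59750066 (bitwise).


0b1100011001101101010011001111111 ^ 0b11100011111011011010110010 = 0b1100000101110010001000011001101 = 1622741197

1622741197


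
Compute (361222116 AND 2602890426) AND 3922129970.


Step 1: 361222116 & 2602890426 = 285525152
Step 2: 285525152 & 3922129970 = 17089568

17089568


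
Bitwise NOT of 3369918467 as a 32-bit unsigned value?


~0b11001000110111001110000000000011 = 0b110111001000110001111111111100 = 925048828 (32-bit unsigned)

925048828


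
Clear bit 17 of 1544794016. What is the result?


1544794016 & ~(1 << 17) = 1544662944

1544662944


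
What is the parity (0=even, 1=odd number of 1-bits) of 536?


0b1000011000 has 3 ones => parity 1

1


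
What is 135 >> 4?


0b10000111 >> 4 = 0b1000 = 8

8


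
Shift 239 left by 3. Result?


0b11101111 << 3 = 0b11101111000 = 1912

1912


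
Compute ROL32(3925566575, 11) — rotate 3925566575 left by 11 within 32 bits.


Rotate 0b11101001111110110110010001101111 left by 11 (32-bit) = 0b11011011001000110111111101001111 = 3676536655

3676536655


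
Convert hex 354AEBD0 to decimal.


354AEBD0 hex = 894102480 decimal

894102480


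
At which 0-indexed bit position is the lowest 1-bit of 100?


0b1100100. Lowest set bit at position 2

2


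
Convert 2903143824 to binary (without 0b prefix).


2903143824 = 10101101000010100111010110010000 in binary

10101101000010100111010110010000


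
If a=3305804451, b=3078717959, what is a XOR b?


3305804451 ^ 3078717959 = 1921716388

1921716388


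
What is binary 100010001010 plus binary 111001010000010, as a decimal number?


100010001010 + 111001010000010 = 111101100001100 = 31500

31500


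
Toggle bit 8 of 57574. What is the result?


57574 ^ (1 << 8) = 57574 ^ 256 = 57830

57830


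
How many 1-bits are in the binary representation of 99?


0b1100011 has 4 set bits

4


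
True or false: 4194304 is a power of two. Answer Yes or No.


0b10000000000000000000000. Only one bit set => Yes

Yes


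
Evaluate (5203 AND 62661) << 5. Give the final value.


Step 1: 5203 & 62661 = 5185
Step 2: 5185 << 5 = 165920

165920


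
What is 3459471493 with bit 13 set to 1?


3459471493 | (1 << 13) = 3459471493 | 8192 = 3459479685

3459479685


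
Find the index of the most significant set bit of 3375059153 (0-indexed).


0b11001001001010110101000011010001. Highest set bit at position 31

31


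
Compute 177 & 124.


0b10110001 & 0b1111100 = 0b110000 = 48

48


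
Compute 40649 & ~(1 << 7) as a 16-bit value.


40649 & ~(1 << 7) = 40521

40521


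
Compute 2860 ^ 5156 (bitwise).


0b101100101100 ^ 0b1010000100100 = 0b1111100001000 = 7944

7944


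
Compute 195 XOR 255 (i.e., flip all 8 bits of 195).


195 ^ 255 = 60

60


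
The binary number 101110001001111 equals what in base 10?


101110001001111 in decimal = 23631

23631


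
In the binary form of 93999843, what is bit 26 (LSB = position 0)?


0b101100110100101001011100011, position 26 = 1

1


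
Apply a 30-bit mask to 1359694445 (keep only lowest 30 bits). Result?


1359694445 & 1073741823 = 285952621

285952621


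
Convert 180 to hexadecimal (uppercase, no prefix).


180 = B4 hex

B4


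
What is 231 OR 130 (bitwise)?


0b11100111 | 0b10000010 = 0b11100111 = 231

231


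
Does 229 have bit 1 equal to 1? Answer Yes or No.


0b11100101, bit 1 = 0. No

No


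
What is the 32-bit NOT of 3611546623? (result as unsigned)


~0b11010111010000111101001111111111 = 0b101000101111000010110000000000 = 683420672 (32-bit unsigned)

683420672


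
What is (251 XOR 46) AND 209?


Step 1: 251 ^ 46 = 213
Step 2: 213 & 209 = 209

209


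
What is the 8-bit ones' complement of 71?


71 ^ 255 = 184

184


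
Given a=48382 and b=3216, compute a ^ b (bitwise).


48382 ^ 3216 = 45166

45166


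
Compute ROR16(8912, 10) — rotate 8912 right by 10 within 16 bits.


Rotate 0b10001011010000 right by 10 (16-bit) = 0b1011010000001000 = 46088

46088


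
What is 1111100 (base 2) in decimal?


1111100 in decimal = 124

124


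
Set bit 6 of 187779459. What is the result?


187779459 | (1 << 6) = 187779459 | 64 = 187779523

187779523


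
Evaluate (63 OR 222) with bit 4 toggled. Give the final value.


Step 1: 63 | 222 = 255
Step 2: 255 ^ (1 << 4) = 255 ^ 16 = 239

239


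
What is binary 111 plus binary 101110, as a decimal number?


111 + 101110 = 110101 = 53

53


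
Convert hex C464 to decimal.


C464 hex = 50276 decimal

50276


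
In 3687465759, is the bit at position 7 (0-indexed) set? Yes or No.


0b11011011110010100100001100011111, bit 7 = 0. No

No


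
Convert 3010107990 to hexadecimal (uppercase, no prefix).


3010107990 = B36A9A56 hex

B36A9A56


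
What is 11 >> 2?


0b1011 >> 2 = 0b10 = 2

2


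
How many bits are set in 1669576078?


0b1100011100000111011010110001110 has 16 set bits

16


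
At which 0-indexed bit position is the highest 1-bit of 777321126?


0b101110010101001111101010100110. Highest set bit at position 29

29


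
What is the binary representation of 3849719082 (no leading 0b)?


3849719082 = 11100101011101100000110100101010 in binary

11100101011101100000110100101010


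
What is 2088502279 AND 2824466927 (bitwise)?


0b1111100011111000000010000000111 & 0b10101000010110011111000111101111 = 0b101000010110000000000000000111 = 676855815

676855815


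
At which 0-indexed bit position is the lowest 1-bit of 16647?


0b100000100000111. Lowest set bit at position 0

0


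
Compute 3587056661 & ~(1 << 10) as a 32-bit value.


3587056661 & ~(1 << 10) = 3587055637

3587055637


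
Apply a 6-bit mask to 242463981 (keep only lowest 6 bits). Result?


242463981 & 63 = 45

45


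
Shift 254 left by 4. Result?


0b11111110 << 4 = 0b111111100000 = 4064

4064


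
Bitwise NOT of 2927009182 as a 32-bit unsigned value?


~0b10101110011101101001110110011110 = 0b1010001100010010110001001100001 = 1367958113 (32-bit unsigned)

1367958113


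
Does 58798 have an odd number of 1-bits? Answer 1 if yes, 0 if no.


0b1110010110101110 has 10 ones => parity 0

0


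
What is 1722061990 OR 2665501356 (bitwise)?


0b1100110101001001001010010100110 | 0b10011110111000000101001010101100 = 0b11111110111001001101011010101110 = 4276410030

4276410030


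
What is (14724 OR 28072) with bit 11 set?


Step 1: 14724 | 28072 = 32172
Step 2: 32172 | (1 << 11) = 32172 | 2048 = 32172

32172


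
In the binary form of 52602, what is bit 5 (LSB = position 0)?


0b1100110101111010, position 5 = 1

1


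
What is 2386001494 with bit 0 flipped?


2386001494 ^ (1 << 0) = 2386001494 ^ 1 = 2386001495

2386001495


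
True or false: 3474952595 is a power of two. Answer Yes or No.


0b11001111000111111001000110010011. Multiple bits set => No

No
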